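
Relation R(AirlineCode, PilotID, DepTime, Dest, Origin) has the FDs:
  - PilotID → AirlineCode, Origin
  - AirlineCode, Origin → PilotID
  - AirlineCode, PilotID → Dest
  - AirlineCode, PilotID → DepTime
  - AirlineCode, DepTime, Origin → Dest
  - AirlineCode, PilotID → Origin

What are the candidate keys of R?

{AirlineCode, Origin}, {PilotID}

Closure of {PilotID} is {AirlineCode, DepTime, Dest, Origin, PilotID}, the whole schema; {PilotID} is a candidate key.
Closure of {AirlineCode, Origin} is {AirlineCode, DepTime, Dest, Origin, PilotID}, the whole schema; {AirlineCode, Origin} is a candidate key.
No proper subset of any of these is a key, and no other minimal superkey exists.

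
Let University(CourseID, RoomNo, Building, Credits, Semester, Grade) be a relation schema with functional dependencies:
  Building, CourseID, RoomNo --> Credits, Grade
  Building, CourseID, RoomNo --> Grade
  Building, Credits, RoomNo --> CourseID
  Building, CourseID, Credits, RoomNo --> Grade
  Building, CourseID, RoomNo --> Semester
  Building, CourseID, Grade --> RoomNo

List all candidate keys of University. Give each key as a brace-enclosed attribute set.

{Building, CourseID, Grade}, {Building, CourseID, RoomNo}, {Building, Credits, RoomNo}

No FD produces {Building}, so it must be in every candidate key.
Closure of {Building, CourseID, Grade} is {Building, CourseID, Credits, Grade, RoomNo, Semester}, the whole schema; {Building, CourseID, Grade} is a candidate key.
Closure of {Building, CourseID, RoomNo} is {Building, CourseID, Credits, Grade, RoomNo, Semester}, the whole schema; {Building, CourseID, RoomNo} is a candidate key.
Closure of {Building, Credits, RoomNo} is {Building, CourseID, Credits, Grade, RoomNo, Semester}, the whole schema; {Building, Credits, RoomNo} is a candidate key.
No proper subset of any of these is a key, and no other minimal superkey exists.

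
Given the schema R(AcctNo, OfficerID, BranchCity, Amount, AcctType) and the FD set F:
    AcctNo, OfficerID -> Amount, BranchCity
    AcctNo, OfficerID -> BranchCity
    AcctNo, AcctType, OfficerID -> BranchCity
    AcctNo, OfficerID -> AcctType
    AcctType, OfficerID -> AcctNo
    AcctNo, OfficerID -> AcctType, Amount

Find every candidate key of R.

No FD produces {OfficerID}, so it must be in every candidate key.
Closure of {AcctNo, OfficerID} is {AcctNo, AcctType, Amount, BranchCity, OfficerID}, the whole schema; {AcctNo, OfficerID} is a candidate key.
Closure of {AcctType, OfficerID} is {AcctNo, AcctType, Amount, BranchCity, OfficerID}, the whole schema; {AcctType, OfficerID} is a candidate key.
No proper subset of any of these is a key, and no other minimal superkey exists.

{AcctNo, OfficerID}, {AcctType, OfficerID}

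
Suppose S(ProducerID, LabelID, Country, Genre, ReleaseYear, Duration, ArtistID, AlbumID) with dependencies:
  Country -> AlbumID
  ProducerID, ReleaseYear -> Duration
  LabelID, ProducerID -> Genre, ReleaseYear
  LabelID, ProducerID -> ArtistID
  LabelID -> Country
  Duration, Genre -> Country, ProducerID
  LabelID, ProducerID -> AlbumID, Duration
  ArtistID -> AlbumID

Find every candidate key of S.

Attributes never on any right-hand side: {LabelID} — every candidate key must contain it.
{LabelID, ProducerID}⁺ = {AlbumID, ArtistID, Country, Duration, Genre, LabelID, ProducerID, ReleaseYear} — all of the relation — so {LabelID, ProducerID} is a candidate key.
{Duration, Genre, LabelID}⁺ = {AlbumID, ArtistID, Country, Duration, Genre, LabelID, ProducerID, ReleaseYear} — all of the relation — so {Duration, Genre, LabelID} is a candidate key.
Any other superkey properly contains one of these, so there are no further candidate keys.

{Duration, Genre, LabelID}, {LabelID, ProducerID}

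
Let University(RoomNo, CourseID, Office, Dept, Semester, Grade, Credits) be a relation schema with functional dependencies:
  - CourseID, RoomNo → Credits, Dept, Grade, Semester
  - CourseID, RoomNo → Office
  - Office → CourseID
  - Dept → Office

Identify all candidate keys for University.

{CourseID, RoomNo}, {Dept, RoomNo}, {Office, RoomNo}

No FD produces {RoomNo}, so it must be in every candidate key.
{CourseID, RoomNo}⁺ = {CourseID, Credits, Dept, Grade, Office, RoomNo, Semester}, which is every attribute, so {CourseID, RoomNo} is a candidate key.
{Dept, RoomNo}⁺ = {CourseID, Credits, Dept, Grade, Office, RoomNo, Semester}, which is every attribute, so {Dept, RoomNo} is a candidate key.
{Office, RoomNo}⁺ = {CourseID, Credits, Dept, Grade, Office, RoomNo, Semester}, which is every attribute, so {Office, RoomNo} is a candidate key.
These are minimal and exhaustive — every other superkey contains one of them.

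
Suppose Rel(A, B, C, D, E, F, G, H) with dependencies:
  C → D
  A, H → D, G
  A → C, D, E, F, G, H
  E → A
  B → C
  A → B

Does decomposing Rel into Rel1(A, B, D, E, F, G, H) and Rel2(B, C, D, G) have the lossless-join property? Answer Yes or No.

Rel1 ∩ Rel2 = {B, D, G}; its closure under F is {B, C, D, G}.
Rel2 is contained in that closure, so Rel1 ∩ Rel2 → Rel2 holds and the join is lossless.

Yes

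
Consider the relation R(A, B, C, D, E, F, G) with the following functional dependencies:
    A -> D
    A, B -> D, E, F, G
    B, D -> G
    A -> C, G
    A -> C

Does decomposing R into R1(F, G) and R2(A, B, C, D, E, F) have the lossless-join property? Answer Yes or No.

Common attributes: {F}; their closure is {F}.
R1 ⊄ {F} and R2 ⊄ {F}, so the split is lossy.

No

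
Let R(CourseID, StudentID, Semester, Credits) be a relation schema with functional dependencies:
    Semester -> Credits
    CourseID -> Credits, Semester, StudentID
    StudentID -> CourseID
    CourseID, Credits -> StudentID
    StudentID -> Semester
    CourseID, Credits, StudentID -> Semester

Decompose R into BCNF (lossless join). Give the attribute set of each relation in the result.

{CourseID, Semester, StudentID}; {Credits, Semester}

Candidate keys of the original relation: {CourseID}, {StudentID}.
Within {CourseID, Credits, Semester, StudentID}: {Semester}⁺ ∩ {CourseID, Credits, Semester, StudentID} = {Credits, Semester}, not the whole set, so Semester -> Credits violates BCNF; decompose into {Credits, Semester} and {CourseID, Semester, StudentID}.
{Credits, Semester}: every determinant is a superkey — BCNF.
{CourseID, Semester, StudentID}: every determinant is a superkey — BCNF.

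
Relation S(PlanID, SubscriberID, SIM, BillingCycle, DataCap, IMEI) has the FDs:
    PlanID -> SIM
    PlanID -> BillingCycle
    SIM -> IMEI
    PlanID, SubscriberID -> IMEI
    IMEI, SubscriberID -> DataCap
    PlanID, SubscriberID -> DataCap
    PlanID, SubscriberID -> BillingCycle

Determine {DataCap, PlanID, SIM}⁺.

Start with {DataCap, PlanID, SIM}.
PlanID -> BillingCycle applies; add {BillingCycle} → now {BillingCycle, DataCap, PlanID, SIM}.
SIM -> IMEI applies; add {IMEI} → now {BillingCycle, DataCap, IMEI, PlanID, SIM}.
No further FD applies.

{BillingCycle, DataCap, IMEI, PlanID, SIM}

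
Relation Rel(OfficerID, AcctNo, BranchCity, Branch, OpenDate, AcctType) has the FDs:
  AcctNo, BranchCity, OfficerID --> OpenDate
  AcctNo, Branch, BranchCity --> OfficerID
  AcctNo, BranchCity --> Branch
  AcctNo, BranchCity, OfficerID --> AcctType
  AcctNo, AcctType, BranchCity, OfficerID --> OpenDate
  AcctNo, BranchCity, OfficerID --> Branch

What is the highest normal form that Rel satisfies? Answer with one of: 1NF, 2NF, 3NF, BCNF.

BCNF

Candidate key: {AcctNo, BranchCity}. Prime attributes: {AcctNo, BranchCity}.
Each dependency's left side is a superkey — BCNF holds.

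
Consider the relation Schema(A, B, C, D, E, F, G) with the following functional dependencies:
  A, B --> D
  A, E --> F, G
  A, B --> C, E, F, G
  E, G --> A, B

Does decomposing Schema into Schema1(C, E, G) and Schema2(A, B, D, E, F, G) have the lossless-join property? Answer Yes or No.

Yes

Schema1 ∩ Schema2 = {E, G}; its closure under F is {A, B, C, D, E, F, G}.
Schema1 is contained in that closure, so Schema1 ∩ Schema2 --> Schema1 holds and the join is lossless.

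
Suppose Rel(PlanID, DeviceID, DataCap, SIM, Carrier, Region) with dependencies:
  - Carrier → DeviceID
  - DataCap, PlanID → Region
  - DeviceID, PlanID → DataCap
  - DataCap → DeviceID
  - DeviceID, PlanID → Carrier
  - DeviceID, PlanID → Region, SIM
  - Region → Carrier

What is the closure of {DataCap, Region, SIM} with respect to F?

Start with {DataCap, Region, SIM}.
DataCap → DeviceID applies; add {DeviceID} → now {DataCap, DeviceID, Region, SIM}.
Region → Carrier applies; add {Carrier} → now {Carrier, DataCap, DeviceID, Region, SIM}.
No further FD applies.

{Carrier, DataCap, DeviceID, Region, SIM}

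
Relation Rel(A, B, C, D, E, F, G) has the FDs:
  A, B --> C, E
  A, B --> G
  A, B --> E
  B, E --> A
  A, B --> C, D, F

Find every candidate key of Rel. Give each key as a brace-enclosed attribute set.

{A, B}, {B, E}

{B} never appears on the right of any FD, so every key must include it.
{A, B}⁺ = {A, B, C, D, E, F, G} — all of the relation — so {A, B} is a candidate key.
{B, E}⁺ = {A, B, C, D, E, F, G} — all of the relation — so {B, E} is a candidate key.
No proper subset of any of these is a key, and no other minimal superkey exists.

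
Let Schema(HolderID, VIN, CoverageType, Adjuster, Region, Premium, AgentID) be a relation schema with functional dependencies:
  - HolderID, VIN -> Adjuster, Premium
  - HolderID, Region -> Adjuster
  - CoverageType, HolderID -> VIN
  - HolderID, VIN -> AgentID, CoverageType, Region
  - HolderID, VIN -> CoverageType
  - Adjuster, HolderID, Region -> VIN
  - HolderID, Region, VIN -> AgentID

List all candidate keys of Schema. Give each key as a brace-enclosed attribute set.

{CoverageType, HolderID}, {HolderID, Region}, {HolderID, VIN}

Attributes never on any right-hand side: {HolderID} — every candidate key must contain it.
{CoverageType, HolderID}⁺ = {Adjuster, AgentID, CoverageType, HolderID, Premium, Region, VIN}, which is every attribute, so {CoverageType, HolderID} is a candidate key.
{HolderID, Region}⁺ = {Adjuster, AgentID, CoverageType, HolderID, Premium, Region, VIN}, which is every attribute, so {HolderID, Region} is a candidate key.
{HolderID, VIN}⁺ = {Adjuster, AgentID, CoverageType, HolderID, Premium, Region, VIN}, which is every attribute, so {HolderID, VIN} is a candidate key.
These are minimal and exhaustive — every other superkey contains one of them.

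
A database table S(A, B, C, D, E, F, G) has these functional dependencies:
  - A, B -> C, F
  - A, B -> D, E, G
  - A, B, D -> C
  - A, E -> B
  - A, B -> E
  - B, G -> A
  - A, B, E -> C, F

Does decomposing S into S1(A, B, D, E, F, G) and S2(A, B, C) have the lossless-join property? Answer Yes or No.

Yes

Common attributes: {A, B}; their closure is {A, B, C, D, E, F, G}.
This includes all of S1, so the common attributes are a superkey of S1 — the join is lossless.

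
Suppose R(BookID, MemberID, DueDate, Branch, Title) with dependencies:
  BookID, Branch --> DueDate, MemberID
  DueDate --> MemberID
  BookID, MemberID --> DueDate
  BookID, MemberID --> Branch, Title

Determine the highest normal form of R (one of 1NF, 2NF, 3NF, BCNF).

3NF

Candidate keys: {BookID, Branch}, {BookID, DueDate}, {BookID, MemberID}. Prime attributes: {BookID, Branch, DueDate, MemberID}.
DueDate --> MemberID: {DueDate}⁺ = {DueDate, MemberID}, which is not all of the attributes, so the left side is not a superkey — BCNF is violated.
Since {MemberID} ⊆ prime attributes and every other non-superkey FD also has a prime right side, the schema is in 3NF.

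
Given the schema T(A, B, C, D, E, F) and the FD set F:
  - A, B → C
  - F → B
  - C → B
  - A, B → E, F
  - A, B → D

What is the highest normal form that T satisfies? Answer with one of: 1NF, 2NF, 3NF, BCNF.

3NF

Candidate keys: {A, B}, {A, C}, {A, F}. Prime attributes: {A, B, C, F}.
F → B: {F}⁺ = {B, F}, which is not all of the attributes, so the left side is not a superkey — BCNF is violated.
Since {B} ⊆ prime attributes and every other non-superkey FD also has a prime right side, the schema is in 3NF.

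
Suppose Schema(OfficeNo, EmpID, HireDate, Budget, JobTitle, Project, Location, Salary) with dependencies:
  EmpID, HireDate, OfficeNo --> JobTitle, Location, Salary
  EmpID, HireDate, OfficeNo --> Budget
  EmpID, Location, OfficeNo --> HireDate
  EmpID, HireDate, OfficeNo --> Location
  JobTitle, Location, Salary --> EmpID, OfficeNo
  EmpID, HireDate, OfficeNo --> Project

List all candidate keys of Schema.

{EmpID, HireDate, OfficeNo}, {EmpID, Location, OfficeNo}, {JobTitle, Location, Salary}

{EmpID, HireDate, OfficeNo}⁺ = {Budget, EmpID, HireDate, JobTitle, Location, OfficeNo, Project, Salary} — all of the relation — so {EmpID, HireDate, OfficeNo} is a candidate key.
{EmpID, Location, OfficeNo}⁺ = {Budget, EmpID, HireDate, JobTitle, Location, OfficeNo, Project, Salary} — all of the relation — so {EmpID, Location, OfficeNo} is a candidate key.
{JobTitle, Location, Salary}⁺ = {Budget, EmpID, HireDate, JobTitle, Location, OfficeNo, Project, Salary} — all of the relation — so {JobTitle, Location, Salary} is a candidate key.
No proper subset of any of these is a key, and no other minimal superkey exists.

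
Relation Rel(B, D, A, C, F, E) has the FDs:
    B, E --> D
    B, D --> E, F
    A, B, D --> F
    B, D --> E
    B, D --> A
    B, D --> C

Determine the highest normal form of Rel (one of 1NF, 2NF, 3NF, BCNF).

Candidate keys: {B, D}, {B, E}. Prime attributes: {B, D, E}.
Each dependency's left side is a superkey — BCNF holds.

BCNF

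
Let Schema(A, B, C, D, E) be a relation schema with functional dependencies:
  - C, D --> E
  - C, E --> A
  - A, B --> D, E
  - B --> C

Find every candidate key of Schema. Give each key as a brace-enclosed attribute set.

{B} never appears on the right of any FD, so every key must include it.
Closure of {A, B} is {A, B, C, D, E}, the whole schema; {A, B} is a candidate key.
Closure of {B, D} is {A, B, C, D, E}, the whole schema; {B, D} is a candidate key.
Closure of {B, E} is {A, B, C, D, E}, the whole schema; {B, E} is a candidate key.
No proper subset of any of these is a key, and no other minimal superkey exists.

{A, B}, {B, D}, {B, E}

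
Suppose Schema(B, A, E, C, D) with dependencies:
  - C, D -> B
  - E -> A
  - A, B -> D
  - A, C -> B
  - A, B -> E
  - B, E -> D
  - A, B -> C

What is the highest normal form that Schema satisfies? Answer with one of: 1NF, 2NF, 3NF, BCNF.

Candidate keys: {A, B}, {A, C}, {B, E}, {C, E}. Prime attributes: {A, B, C, E}.
C, D -> B: {C, D}⁺ = {B, C, D}, which is not all of the attributes, so the left side is not a superkey — BCNF is violated.
Since {B} ⊆ prime attributes and every other non-superkey FD also has a prime right side, the schema is in 3NF.

3NF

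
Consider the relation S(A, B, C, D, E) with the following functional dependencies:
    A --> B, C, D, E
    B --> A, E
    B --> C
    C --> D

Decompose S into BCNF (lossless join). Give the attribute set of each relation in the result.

Candidate keys of the original relation: {A}, {B}.
Within {A, B, C, D, E}: {C}⁺ ∩ {A, B, C, D, E} = {C, D}, not the whole set, so C --> D violates BCNF; decompose into {C, D} and {A, B, C, E}.
{C, D}: every determinant is a superkey — BCNF.
{A, B, C, E}: every determinant is a superkey — BCNF.

{A, B, C, E}; {C, D}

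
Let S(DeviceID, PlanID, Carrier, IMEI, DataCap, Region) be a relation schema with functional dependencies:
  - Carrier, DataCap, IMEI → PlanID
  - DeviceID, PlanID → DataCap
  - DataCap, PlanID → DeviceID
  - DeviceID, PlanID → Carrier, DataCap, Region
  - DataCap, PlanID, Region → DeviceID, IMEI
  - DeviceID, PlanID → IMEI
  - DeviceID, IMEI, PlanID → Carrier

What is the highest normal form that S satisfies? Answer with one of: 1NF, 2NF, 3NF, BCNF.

BCNF

Candidate keys: {Carrier, DataCap, IMEI}, {DataCap, PlanID}, {DeviceID, PlanID}. Prime attributes: {Carrier, DataCap, DeviceID, IMEI, PlanID}.
The left-hand side of every FD is a superkey, so BCNF is satisfied.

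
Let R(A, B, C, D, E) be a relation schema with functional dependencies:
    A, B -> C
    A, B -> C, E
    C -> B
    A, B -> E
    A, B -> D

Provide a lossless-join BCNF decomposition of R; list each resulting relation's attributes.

Candidate keys of the original relation: {A, B}, {A, C}.
Within {A, B, C, D, E}: {C}⁺ ∩ {A, B, C, D, E} = {B, C}, not the whole set, so C -> B violates BCNF; decompose into {B, C} and {A, C, D, E}.
{B, C} is in BCNF.
{A, C, D, E} is in BCNF.

{A, C, D, E}; {B, C}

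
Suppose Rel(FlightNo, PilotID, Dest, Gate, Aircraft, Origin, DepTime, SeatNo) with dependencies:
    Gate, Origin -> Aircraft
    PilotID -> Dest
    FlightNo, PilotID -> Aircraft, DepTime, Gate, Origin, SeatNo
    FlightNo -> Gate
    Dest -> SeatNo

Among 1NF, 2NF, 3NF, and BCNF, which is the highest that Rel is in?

1NF

Candidate key: {FlightNo, PilotID}. Prime attributes: {FlightNo, PilotID}.
Gate, Origin -> Aircraft: {Gate, Origin}⁺ = {Aircraft, Gate, Origin}, which is not all of the attributes, so the left side is not a superkey — BCNF is violated.
Gate, Origin -> Aircraft has non-prime {Aircraft} on the right and a non-superkey on the left, so 3NF fails.
Since {FlightNo} ⊂ {FlightNo, PilotID} and {FlightNo}⁺ ⊇ {Gate} with {Gate} non-prime, there is a partial dependency; 2NF fails.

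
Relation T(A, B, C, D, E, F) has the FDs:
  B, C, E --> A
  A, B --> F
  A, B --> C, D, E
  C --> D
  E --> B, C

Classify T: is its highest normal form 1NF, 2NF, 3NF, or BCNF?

Candidate keys: {A, B}, {E}. Prime attributes: {A, B, E}.
For C --> D we have {C}⁺ = {C, D}; {C} is not a superkey, so BCNF fails.
C --> D determines the non-prime attribute {D} from a non-superkey — 3NF is violated.
No proper subset of a key has a non-prime attribute in its closure, so there is no partial dependency; 2NF holds.

2NF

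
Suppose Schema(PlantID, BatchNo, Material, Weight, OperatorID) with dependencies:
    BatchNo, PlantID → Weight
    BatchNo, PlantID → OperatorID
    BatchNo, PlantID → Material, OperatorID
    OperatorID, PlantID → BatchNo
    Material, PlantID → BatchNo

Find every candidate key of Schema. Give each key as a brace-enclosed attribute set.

No FD produces {PlantID}, so it must be in every candidate key.
Closure of {BatchNo, PlantID} is {BatchNo, Material, OperatorID, PlantID, Weight}, the whole schema; {BatchNo, PlantID} is a candidate key.
Closure of {Material, PlantID} is {BatchNo, Material, OperatorID, PlantID, Weight}, the whole schema; {Material, PlantID} is a candidate key.
Closure of {OperatorID, PlantID} is {BatchNo, Material, OperatorID, PlantID, Weight}, the whole schema; {OperatorID, PlantID} is a candidate key.
Any other superkey properly contains one of these, so there are no further candidate keys.

{BatchNo, PlantID}, {Material, PlantID}, {OperatorID, PlantID}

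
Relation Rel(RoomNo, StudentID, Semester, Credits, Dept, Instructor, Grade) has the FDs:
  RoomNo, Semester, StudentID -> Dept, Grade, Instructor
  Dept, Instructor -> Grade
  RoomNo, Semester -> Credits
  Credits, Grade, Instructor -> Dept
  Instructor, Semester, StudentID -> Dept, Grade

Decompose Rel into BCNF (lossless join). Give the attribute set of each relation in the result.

Candidate key of the original relation: {RoomNo, Semester, StudentID}.
In {Credits, Dept, Grade, Instructor, RoomNo, Semester, StudentID}, {Dept, Instructor} is not a superkey ({Dept, Instructor}⁺ restricted to this set is {Dept, Grade, Instructor}), so split on Dept, Instructor -> Grade into {Dept, Grade, Instructor} and {Credits, Dept, Instructor, RoomNo, Semester, StudentID}.
{Dept, Grade, Instructor}: every determinant is a superkey — BCNF.
In {Credits, Dept, Instructor, RoomNo, Semester, StudentID}, {RoomNo, Semester} is not a superkey ({RoomNo, Semester}⁺ restricted to this set is {Credits, RoomNo, Semester}), so split on RoomNo, Semester -> Credits into {Credits, RoomNo, Semester} and {Dept, Instructor, RoomNo, Semester, StudentID}.
{Credits, RoomNo, Semester}: every determinant is a superkey — BCNF.
In {Dept, Instructor, RoomNo, Semester, StudentID}, {Instructor, Semester, StudentID} is not a superkey ({Instructor, Semester, StudentID}⁺ restricted to this set is {Dept, Instructor, Semester, StudentID}), so split on Instructor, Semester, StudentID -> Dept into {Dept, Instructor, Semester, StudentID} and {Instructor, RoomNo, Semester, StudentID}.
{Dept, Instructor, Semester, StudentID}: every determinant is a superkey — BCNF.
{Instructor, RoomNo, Semester, StudentID}: every determinant is a superkey — BCNF.

{Credits, RoomNo, Semester}; {Dept, Grade, Instructor}; {Dept, Instructor, Semester, StudentID}; {Instructor, RoomNo, Semester, StudentID}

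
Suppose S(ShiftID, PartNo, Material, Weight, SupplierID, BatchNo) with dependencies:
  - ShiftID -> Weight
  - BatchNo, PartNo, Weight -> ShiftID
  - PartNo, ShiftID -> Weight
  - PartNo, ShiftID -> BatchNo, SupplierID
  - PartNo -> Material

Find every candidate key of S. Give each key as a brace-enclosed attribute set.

No FD produces {PartNo}, so it must be in every candidate key.
{PartNo, ShiftID} is a candidate key since {PartNo, ShiftID}⁺ = {BatchNo, Material, PartNo, ShiftID, SupplierID, Weight} covers every attribute.
{BatchNo, PartNo, Weight} is a candidate key since {BatchNo, PartNo, Weight}⁺ = {BatchNo, Material, PartNo, ShiftID, SupplierID, Weight} covers every attribute.
No proper subset of any of these is a key, and no other minimal superkey exists.

{BatchNo, PartNo, Weight}, {PartNo, ShiftID}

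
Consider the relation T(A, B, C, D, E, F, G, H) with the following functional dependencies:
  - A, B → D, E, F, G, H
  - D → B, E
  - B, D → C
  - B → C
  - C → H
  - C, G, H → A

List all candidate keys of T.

{A, B}⁺ = {A, B, C, D, E, F, G, H}, which is every attribute, so {A, B} is a candidate key.
{A, D}⁺ = {A, B, C, D, E, F, G, H}, which is every attribute, so {A, D} is a candidate key.
{B, G}⁺ = {A, B, C, D, E, F, G, H}, which is every attribute, so {B, G} is a candidate key.
{D, G}⁺ = {A, B, C, D, E, F, G, H}, which is every attribute, so {D, G} is a candidate key.
No proper subset of any of these is a key, and no other minimal superkey exists.

{A, B}, {A, D}, {B, G}, {D, G}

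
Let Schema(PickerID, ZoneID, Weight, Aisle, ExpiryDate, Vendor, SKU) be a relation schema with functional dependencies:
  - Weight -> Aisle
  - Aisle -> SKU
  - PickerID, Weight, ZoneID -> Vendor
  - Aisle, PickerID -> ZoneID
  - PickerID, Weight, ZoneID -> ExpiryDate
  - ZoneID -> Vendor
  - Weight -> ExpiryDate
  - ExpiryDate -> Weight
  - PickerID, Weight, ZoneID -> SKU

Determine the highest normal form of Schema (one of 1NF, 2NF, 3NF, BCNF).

Candidate keys: {ExpiryDate, PickerID}, {PickerID, Weight}. Prime attributes: {ExpiryDate, PickerID, Weight}.
For Weight -> Aisle we have {Weight}⁺ = {Aisle, ExpiryDate, SKU, Weight}; {Weight} is not a superkey, so BCNF fails.
Weight -> Aisle determines the non-prime attribute {Aisle} from a non-superkey — 3NF is violated.
{ExpiryDate} is a proper subset of the key {ExpiryDate, PickerID}, and {ExpiryDate}⁺ contains the non-prime attributes {Aisle, SKU} — a partial dependency, so 2NF is violated.

1NF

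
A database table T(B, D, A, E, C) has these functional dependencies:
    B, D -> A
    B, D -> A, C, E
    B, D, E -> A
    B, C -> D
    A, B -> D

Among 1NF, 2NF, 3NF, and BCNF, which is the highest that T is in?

Candidate keys: {A, B}, {B, C}, {B, D}. Prime attributes: {A, B, C, D}.
Each dependency's left side is a superkey — BCNF holds.

BCNF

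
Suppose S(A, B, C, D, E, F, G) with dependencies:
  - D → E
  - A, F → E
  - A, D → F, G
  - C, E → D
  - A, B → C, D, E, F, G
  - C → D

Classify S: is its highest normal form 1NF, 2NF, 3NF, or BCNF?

2NF

Candidate key: {A, B}. Prime attributes: {A, B}.
D → E: {D}⁺ = {D, E}, which is not all of the attributes, so the left side is not a superkey — BCNF is violated.
D → E determines the non-prime attribute {E} from a non-superkey — 3NF is violated.
Checking every proper subset of each key, none determines a non-prime attribute — 2NF is satisfied.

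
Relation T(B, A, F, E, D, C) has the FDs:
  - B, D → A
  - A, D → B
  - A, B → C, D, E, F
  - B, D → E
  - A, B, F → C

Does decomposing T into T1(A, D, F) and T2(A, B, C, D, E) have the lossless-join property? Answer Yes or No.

T1 ∩ T2 = {A, D}; its closure under F is {A, B, C, D, E, F}.
Since T1 ⊆ {A, B, C, D, E, F}, the intersection is a superkey of T1; the decomposition is lossless.

Yes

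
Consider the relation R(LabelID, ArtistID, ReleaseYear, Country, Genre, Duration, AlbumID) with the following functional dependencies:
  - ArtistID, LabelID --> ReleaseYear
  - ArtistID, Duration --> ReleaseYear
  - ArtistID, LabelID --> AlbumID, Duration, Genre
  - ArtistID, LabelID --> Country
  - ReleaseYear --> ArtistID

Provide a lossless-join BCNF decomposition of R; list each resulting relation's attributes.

Candidate keys of the original relation: {ArtistID, LabelID}, {LabelID, ReleaseYear}.
{AlbumID, ArtistID, Country, Duration, Genre, LabelID, ReleaseYear}: {ArtistID, Duration} determines {ArtistID, Duration, ReleaseYear} here but is not a superkey — split on ArtistID, Duration --> ReleaseYear, giving {ArtistID, Duration, ReleaseYear} and {AlbumID, ArtistID, Country, Duration, Genre, LabelID}.
{ArtistID, Duration, ReleaseYear}: {ReleaseYear} determines {ArtistID, ReleaseYear} here but is not a superkey — split on ReleaseYear --> ArtistID, giving {ArtistID, ReleaseYear} and {Duration, ReleaseYear}.
{ArtistID, ReleaseYear} has no BCNF violation.
{Duration, ReleaseYear} has no BCNF violation.
{AlbumID, ArtistID, Country, Duration, Genre, LabelID} has no BCNF violation.

{AlbumID, ArtistID, Country, Duration, Genre, LabelID}; {ArtistID, ReleaseYear}; {Duration, ReleaseYear}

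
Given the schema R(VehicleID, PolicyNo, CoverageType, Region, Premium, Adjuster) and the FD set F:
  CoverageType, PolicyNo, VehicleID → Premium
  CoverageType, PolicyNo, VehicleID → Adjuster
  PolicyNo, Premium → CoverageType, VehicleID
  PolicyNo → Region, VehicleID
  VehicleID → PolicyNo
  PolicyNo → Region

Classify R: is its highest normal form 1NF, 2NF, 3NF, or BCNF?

1NF

Candidate keys: {CoverageType, PolicyNo}, {CoverageType, VehicleID}, {PolicyNo, Premium}, {Premium, VehicleID}. Prime attributes: {CoverageType, PolicyNo, Premium, VehicleID}.
PolicyNo → Region, VehicleID: {PolicyNo}⁺ = {PolicyNo, Region, VehicleID}, which is not all of the attributes, so the left side is not a superkey — BCNF is violated.
PolicyNo → Region, VehicleID has non-prime {Region} on the right and a non-superkey on the left, so 3NF fails.
Since {PolicyNo} ⊂ {CoverageType, PolicyNo} and {PolicyNo}⁺ ⊇ {Region} with {Region} non-prime, there is a partial dependency; 2NF fails.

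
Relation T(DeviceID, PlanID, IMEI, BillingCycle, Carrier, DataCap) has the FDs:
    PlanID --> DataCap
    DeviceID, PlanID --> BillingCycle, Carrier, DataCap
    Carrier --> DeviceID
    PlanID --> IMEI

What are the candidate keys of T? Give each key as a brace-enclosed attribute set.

Attributes never on any right-hand side: {PlanID} — every candidate key must contain it.
{Carrier, PlanID}⁺ = {BillingCycle, Carrier, DataCap, DeviceID, IMEI, PlanID} — all of the relation — so {Carrier, PlanID} is a candidate key.
{DeviceID, PlanID}⁺ = {BillingCycle, Carrier, DataCap, DeviceID, IMEI, PlanID} — all of the relation — so {DeviceID, PlanID} is a candidate key.
Any other superkey properly contains one of these, so there are no further candidate keys.

{Carrier, PlanID}, {DeviceID, PlanID}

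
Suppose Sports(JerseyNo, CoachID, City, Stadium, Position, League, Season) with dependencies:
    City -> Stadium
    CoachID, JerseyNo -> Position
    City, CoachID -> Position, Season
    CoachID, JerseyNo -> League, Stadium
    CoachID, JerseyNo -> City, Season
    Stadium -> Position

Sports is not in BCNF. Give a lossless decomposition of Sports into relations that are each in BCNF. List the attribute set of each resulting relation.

{City, CoachID, JerseyNo, League}; {City, CoachID, Season}; {City, Stadium}; {Position, Stadium}

Candidate key of the original relation: {CoachID, JerseyNo}.
In {City, CoachID, JerseyNo, League, Position, Season, Stadium}, {City} is not a superkey ({City}⁺ restricted to this set is {City, Position, Stadium}), so split on City -> Position, Stadium into {City, Position, Stadium} and {City, CoachID, JerseyNo, League, Season}.
In {City, Position, Stadium}, {Stadium} is not a superkey ({Stadium}⁺ restricted to this set is {Position, Stadium}), so split on Stadium -> Position into {Position, Stadium} and {City, Stadium}.
{Position, Stadium} is in BCNF.
{City, Stadium} is in BCNF.
In {City, CoachID, JerseyNo, League, Season}, {City, CoachID} is not a superkey ({City, CoachID}⁺ restricted to this set is {City, CoachID, Season}), so split on City, CoachID -> Season into {City, CoachID, Season} and {City, CoachID, JerseyNo, League}.
{City, CoachID, Season} is in BCNF.
{City, CoachID, JerseyNo, League} is in BCNF.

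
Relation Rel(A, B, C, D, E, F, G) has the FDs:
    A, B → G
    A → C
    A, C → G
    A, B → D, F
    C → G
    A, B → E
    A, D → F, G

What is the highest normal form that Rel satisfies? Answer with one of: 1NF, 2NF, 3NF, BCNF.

Candidate key: {A, B}. Prime attributes: {A, B}.
A → C: {A}⁺ = {A, C, G}, which is not all of the attributes, so the left side is not a superkey — BCNF is violated.
A → C has non-prime {C} on the right and a non-superkey on the left, so 3NF fails.
{A} is a proper subset of the key {A, B}, and {A}⁺ contains the non-prime attributes {C, G} — a partial dependency, so 2NF is violated.

1NF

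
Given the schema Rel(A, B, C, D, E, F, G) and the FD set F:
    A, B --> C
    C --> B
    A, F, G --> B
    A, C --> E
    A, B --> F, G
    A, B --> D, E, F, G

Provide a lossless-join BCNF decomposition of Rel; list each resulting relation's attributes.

{A, C, D, E, F, G}; {B, C}

Candidate keys of the original relation: {A, B}, {A, C}, {A, F, G}.
Within {A, B, C, D, E, F, G}: {C}⁺ ∩ {A, B, C, D, E, F, G} = {B, C}, not the whole set, so C --> B violates BCNF; decompose into {B, C} and {A, C, D, E, F, G}.
{B, C} is in BCNF.
{A, C, D, E, F, G} is in BCNF.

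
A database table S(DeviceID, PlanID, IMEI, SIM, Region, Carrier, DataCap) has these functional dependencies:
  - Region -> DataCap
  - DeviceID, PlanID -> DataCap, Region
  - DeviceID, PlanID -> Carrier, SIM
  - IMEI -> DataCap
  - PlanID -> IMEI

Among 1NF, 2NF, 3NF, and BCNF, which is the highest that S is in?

Candidate key: {DeviceID, PlanID}. Prime attributes: {DeviceID, PlanID}.
Region -> DataCap: {Region}⁺ = {DataCap, Region}, which is not all of the attributes, so the left side is not a superkey — BCNF is violated.
Region -> DataCap determines the non-prime attribute {DataCap} from a non-superkey — 3NF is violated.
The proper key subset {PlanID} of {DeviceID, PlanID} determines non-prime {DataCap, IMEI}, so the relation is not even in 2NF.

1NF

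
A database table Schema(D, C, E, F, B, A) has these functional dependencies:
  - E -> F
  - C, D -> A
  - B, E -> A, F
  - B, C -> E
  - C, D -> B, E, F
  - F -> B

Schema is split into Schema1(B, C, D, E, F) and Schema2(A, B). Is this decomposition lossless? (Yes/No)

No

Common attributes: {B}; their closure is {B}.
The closure covers neither Schema1 nor Schema2 entirely; the join is not lossless.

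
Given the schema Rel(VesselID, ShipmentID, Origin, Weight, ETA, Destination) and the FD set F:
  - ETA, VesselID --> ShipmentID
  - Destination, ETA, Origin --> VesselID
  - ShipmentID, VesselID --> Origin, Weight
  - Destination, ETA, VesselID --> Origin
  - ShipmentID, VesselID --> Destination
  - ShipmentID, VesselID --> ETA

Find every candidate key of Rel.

{Destination, ETA, Origin}, {ETA, VesselID}, {ShipmentID, VesselID}

{ETA, VesselID}⁺ = {Destination, ETA, Origin, ShipmentID, VesselID, Weight}, which is every attribute, so {ETA, VesselID} is a candidate key.
{ShipmentID, VesselID}⁺ = {Destination, ETA, Origin, ShipmentID, VesselID, Weight}, which is every attribute, so {ShipmentID, VesselID} is a candidate key.
{Destination, ETA, Origin}⁺ = {Destination, ETA, Origin, ShipmentID, VesselID, Weight}, which is every attribute, so {Destination, ETA, Origin} is a candidate key.
No proper subset of any of these is a key, and no other minimal superkey exists.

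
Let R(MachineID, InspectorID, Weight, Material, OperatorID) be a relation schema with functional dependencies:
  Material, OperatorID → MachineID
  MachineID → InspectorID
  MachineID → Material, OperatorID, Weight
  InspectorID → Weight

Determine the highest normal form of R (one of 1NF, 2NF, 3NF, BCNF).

2NF

Candidate keys: {MachineID}, {Material, OperatorID}. Prime attributes: {MachineID, Material, OperatorID}.
InspectorID → Weight: {InspectorID}⁺ = {InspectorID, Weight}, which is not all of the attributes, so the left side is not a superkey — BCNF is violated.
InspectorID → Weight has non-prime {Weight} on the right and a non-superkey on the left, so 3NF fails.
Checking every proper subset of each key, none determines a non-prime attribute — 2NF is satisfied.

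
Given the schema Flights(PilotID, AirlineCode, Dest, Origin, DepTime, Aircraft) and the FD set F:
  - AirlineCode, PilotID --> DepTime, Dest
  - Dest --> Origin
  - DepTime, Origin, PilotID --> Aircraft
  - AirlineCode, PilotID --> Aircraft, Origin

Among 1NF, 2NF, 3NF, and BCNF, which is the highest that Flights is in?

2NF

Candidate key: {AirlineCode, PilotID}. Prime attributes: {AirlineCode, PilotID}.
For Dest --> Origin we have {Dest}⁺ = {Dest, Origin}; {Dest} is not a superkey, so BCNF fails.
Because {Origin} is non-prime and the left side of Dest --> Origin is not a superkey, the relation is not in 3NF.
Checking every proper subset of each key, none determines a non-prime attribute — 2NF is satisfied.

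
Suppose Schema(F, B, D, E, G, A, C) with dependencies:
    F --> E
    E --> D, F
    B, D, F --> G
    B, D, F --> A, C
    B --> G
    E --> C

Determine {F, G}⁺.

Start with {F, G}.
F --> E applies; add {E} → now {E, F, G}.
E --> D, F applies; add {D} → now {D, E, F, G}.
E --> C applies; add {C} → now {C, D, E, F, G}.
No further FD applies.

{C, D, E, F, G}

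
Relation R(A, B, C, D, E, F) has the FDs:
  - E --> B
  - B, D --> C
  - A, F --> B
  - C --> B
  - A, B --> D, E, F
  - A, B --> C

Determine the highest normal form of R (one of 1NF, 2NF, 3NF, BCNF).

Candidate keys: {A, B}, {A, C}, {A, E}, {A, F}. Prime attributes: {A, B, C, E, F}.
E --> B: {E}⁺ = {B, E}, which is not all of the attributes, so the left side is not a superkey — BCNF is violated.
Since {B} ⊆ prime attributes and every other non-superkey FD also has a prime right side, the schema is in 3NF.

3NF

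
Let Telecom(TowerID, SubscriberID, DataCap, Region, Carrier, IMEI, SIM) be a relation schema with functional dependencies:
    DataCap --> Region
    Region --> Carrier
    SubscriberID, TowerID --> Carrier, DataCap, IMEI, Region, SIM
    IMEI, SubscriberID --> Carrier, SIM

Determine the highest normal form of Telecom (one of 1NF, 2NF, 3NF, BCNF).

Candidate key: {SubscriberID, TowerID}. Prime attributes: {SubscriberID, TowerID}.
DataCap --> Region breaks BCNF: {DataCap}⁺ = {Carrier, DataCap, Region}, so {DataCap} is not a superkey.
DataCap --> Region has non-prime {Region} on the right and a non-superkey on the left, so 3NF fails.
No proper subset of a key has a non-prime attribute in its closure, so there is no partial dependency; 2NF holds.

2NF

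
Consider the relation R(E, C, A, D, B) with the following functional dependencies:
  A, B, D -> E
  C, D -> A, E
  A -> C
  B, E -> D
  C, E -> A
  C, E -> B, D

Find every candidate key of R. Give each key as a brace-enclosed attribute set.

Closure of {A, D} is {A, B, C, D, E}, the whole schema; {A, D} is a candidate key.
Closure of {A, E} is {A, B, C, D, E}, the whole schema; {A, E} is a candidate key.
Closure of {C, D} is {A, B, C, D, E}, the whole schema; {C, D} is a candidate key.
Closure of {C, E} is {A, B, C, D, E}, the whole schema; {C, E} is a candidate key.
No proper subset of any of these is a key, and no other minimal superkey exists.

{A, D}, {A, E}, {C, D}, {C, E}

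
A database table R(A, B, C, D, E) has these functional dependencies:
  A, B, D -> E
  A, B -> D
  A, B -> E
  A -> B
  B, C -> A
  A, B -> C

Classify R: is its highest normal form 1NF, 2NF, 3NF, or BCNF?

BCNF

Candidate keys: {A}, {B, C}. Prime attributes: {A, B, C}.
The left-hand side of every FD is a superkey, so BCNF is satisfied.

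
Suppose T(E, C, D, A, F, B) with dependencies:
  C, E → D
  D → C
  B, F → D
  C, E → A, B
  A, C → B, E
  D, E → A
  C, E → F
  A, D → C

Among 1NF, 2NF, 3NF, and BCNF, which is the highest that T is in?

3NF

Candidate keys: {A, B, F}, {A, C}, {A, D}, {B, E, F}, {C, E}, {D, E}. Prime attributes: {A, B, C, D, E, F}.
D → C: {D}⁺ = {C, D}, which is not all of the attributes, so the left side is not a superkey — BCNF is violated.
Since {C} ⊆ prime attributes and every other non-superkey FD also has a prime right side, the schema is in 3NF.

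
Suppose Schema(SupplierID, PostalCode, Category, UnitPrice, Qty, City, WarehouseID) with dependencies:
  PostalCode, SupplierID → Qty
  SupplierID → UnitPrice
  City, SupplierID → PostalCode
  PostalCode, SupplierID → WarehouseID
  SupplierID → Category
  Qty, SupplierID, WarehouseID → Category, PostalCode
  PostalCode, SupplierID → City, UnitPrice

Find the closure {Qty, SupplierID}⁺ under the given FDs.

{Category, Qty, SupplierID, UnitPrice}

Start with {Qty, SupplierID}.
SupplierID → UnitPrice applies; add {UnitPrice} → now {Qty, SupplierID, UnitPrice}.
SupplierID → Category applies; add {Category} → now {Category, Qty, SupplierID, UnitPrice}.
No further FD applies.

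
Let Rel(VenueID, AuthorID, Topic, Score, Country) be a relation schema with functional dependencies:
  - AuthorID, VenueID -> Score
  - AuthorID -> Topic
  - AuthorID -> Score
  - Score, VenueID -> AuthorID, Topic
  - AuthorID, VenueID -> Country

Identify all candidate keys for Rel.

Attributes never on any right-hand side: {VenueID} — every candidate key must contain it.
{AuthorID, VenueID} is a candidate key since {AuthorID, VenueID}⁺ = {AuthorID, Country, Score, Topic, VenueID} covers every attribute.
{Score, VenueID} is a candidate key since {Score, VenueID}⁺ = {AuthorID, Country, Score, Topic, VenueID} covers every attribute.
Any other superkey properly contains one of these, so there are no further candidate keys.

{AuthorID, VenueID}, {Score, VenueID}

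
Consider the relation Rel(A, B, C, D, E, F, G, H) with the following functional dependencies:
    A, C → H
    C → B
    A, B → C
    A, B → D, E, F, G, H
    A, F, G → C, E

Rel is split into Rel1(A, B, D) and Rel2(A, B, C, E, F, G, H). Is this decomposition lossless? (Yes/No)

Yes

Rel1 ∩ Rel2 = {A, B}; its closure under F is {A, B, C, D, E, F, G, H}.
Since Rel1 ⊆ {A, B, C, D, E, F, G, H}, the intersection is a superkey of Rel1; the decomposition is lossless.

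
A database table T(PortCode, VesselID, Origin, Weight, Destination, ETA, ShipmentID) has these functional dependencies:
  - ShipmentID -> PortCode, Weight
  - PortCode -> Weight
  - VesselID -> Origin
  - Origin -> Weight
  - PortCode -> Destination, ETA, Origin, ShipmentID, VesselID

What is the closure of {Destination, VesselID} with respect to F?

Start with {Destination, VesselID}.
VesselID -> Origin applies; add {Origin} → now {Destination, Origin, VesselID}.
Origin -> Weight applies; add {Weight} → now {Destination, Origin, VesselID, Weight}.
No further FD applies.

{Destination, Origin, VesselID, Weight}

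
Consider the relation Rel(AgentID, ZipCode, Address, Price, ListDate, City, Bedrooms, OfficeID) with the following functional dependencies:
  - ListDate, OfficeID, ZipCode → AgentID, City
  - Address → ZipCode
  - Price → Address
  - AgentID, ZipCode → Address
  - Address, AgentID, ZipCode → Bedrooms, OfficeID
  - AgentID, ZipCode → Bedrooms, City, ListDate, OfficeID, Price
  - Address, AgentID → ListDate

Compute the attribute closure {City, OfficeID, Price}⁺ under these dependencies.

{Address, City, OfficeID, Price, ZipCode}

Start with {City, OfficeID, Price}.
Price → Address applies; add {Address} → now {Address, City, OfficeID, Price}.
Address → ZipCode applies; add {ZipCode} → now {Address, City, OfficeID, Price, ZipCode}.
No further FD applies.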